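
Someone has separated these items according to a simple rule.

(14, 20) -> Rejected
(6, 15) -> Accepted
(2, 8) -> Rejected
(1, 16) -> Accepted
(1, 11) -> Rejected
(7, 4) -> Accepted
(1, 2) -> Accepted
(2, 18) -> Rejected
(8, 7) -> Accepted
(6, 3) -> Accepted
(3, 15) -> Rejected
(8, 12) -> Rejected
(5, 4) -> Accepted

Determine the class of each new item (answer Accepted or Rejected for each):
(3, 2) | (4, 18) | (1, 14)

The classifier is using: sum is odd.
(3, 2) — 3+2 = 5, hence Accepted. (4, 18) — 4+18 = 22, hence Rejected. (1, 14) — 1+14 = 15, hence Accepted.

Accepted, Rejected, Accepted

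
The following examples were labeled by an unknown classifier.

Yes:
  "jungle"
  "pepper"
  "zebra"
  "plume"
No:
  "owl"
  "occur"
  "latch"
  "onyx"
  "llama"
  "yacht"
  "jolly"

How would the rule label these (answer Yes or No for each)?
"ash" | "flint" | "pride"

The distinguishing property — contains 'e' — holds for all the 'Yes' cases and none of the 'No' cases.
"ash": no 'e' — does not satisfy this, so No.
"flint": no 'e' — does not satisfy this, so No.
"pride": has 'e' — qualifies, so Yes.

No, No, Yes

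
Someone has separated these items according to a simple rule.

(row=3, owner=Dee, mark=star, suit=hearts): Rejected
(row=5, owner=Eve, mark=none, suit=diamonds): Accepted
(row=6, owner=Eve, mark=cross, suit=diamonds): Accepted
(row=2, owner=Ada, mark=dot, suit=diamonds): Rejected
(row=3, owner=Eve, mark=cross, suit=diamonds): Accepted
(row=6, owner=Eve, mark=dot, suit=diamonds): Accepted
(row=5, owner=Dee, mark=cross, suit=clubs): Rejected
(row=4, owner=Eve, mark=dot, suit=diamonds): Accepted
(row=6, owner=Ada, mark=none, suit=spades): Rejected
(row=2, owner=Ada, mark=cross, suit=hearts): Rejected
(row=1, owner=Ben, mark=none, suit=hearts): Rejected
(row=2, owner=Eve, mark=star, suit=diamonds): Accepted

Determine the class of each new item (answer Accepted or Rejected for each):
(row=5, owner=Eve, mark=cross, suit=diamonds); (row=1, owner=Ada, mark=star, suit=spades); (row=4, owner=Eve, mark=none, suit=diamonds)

Accepted, Rejected, Accepted

The common property of the 'Accepted' items is: owner is Eve. No 'Rejected' item has it.
(row=5, owner=Eve, mark=cross, suit=diamonds): Accepted (owner is Eve).
(row=1, owner=Ada, mark=star, suit=spades): Rejected (owner is Ada).
(row=4, owner=Eve, mark=none, suit=diamonds): Accepted (owner is Eve).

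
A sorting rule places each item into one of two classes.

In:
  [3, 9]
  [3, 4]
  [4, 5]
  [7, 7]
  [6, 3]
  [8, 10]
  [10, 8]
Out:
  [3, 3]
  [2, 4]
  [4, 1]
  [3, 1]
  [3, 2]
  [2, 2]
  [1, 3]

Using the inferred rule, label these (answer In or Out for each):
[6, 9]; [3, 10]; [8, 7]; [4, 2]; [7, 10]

In, In, In, Out, In

Every 'In' example satisfies: sum ≥ 7. None of the 'Out' examples do.
[6, 9]: 6+9 = 15, qualifies → In.
[3, 10]: 3+10 = 13, qualifies → In.
[8, 7]: 8+7 = 15, qualifies → In.
[4, 2]: 4+2 = 6, doesn't qualify → Out.
[7, 10]: 7+10 = 17, qualifies → In.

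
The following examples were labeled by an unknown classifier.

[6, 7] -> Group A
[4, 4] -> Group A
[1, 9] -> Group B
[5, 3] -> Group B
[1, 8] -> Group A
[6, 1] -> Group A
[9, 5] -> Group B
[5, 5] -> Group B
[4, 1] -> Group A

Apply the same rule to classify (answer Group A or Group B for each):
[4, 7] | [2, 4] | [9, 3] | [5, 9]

The pattern is that an item is 'Group A' exactly when: product is even.
[4, 7]: 4·7 = 28 — matches, so Group A. [2, 4]: 2·4 = 8 — matches, so Group A. [9, 3]: 9·3 = 27 — lacks this property, so Group B. [5, 9]: 5·9 = 45 — lacks this property, so Group B.

Group A, Group A, Group B, Group B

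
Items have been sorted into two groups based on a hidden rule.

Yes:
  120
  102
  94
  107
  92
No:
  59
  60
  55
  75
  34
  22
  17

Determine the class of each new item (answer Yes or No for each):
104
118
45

All 'Yes' examples share one property — at least 92 — and every 'No' example lacks it.
104: 104 ≥ 92, meets the rule → Yes. 118: 118 ≥ 92, meets the rule → Yes. 45: 45 < 92, does not pass → No.

Yes, Yes, No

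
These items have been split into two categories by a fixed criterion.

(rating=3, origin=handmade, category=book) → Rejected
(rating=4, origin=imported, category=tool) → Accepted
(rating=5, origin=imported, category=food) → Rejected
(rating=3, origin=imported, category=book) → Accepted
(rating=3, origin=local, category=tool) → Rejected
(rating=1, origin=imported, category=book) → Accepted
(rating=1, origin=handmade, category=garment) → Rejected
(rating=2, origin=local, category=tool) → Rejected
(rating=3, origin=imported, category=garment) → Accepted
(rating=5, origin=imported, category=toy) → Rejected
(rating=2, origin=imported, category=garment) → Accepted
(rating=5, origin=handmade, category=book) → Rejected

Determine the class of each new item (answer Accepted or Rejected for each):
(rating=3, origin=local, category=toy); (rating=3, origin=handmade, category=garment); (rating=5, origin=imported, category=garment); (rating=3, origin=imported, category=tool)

The common property of the 'Accepted' items is: origin is imported AND rating ≤ 4. No 'Rejected' item has it.

Rejected, Rejected, Rejected, Accepted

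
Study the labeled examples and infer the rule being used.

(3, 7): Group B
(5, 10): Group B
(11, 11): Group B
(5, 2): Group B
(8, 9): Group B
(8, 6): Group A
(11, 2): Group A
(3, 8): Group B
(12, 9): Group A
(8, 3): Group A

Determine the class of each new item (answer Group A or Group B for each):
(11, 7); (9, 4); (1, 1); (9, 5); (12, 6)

Group A, Group A, Group B, Group A, Group A

A rule that fits every label: first > second AND sum ≥ 10 — true of each 'Group A' example, false of each 'Group B' one.
(11, 7): Group A (11 > 7, 11+7 = 18).
(9, 4): Group A (9 > 4, 9+4 = 13).
(1, 1): Group B (1 = 1, 1+1 = 2).
(9, 5): Group A (9 > 5, 9+5 = 14).
(12, 6): Group A (12 > 6, 12+6 = 18).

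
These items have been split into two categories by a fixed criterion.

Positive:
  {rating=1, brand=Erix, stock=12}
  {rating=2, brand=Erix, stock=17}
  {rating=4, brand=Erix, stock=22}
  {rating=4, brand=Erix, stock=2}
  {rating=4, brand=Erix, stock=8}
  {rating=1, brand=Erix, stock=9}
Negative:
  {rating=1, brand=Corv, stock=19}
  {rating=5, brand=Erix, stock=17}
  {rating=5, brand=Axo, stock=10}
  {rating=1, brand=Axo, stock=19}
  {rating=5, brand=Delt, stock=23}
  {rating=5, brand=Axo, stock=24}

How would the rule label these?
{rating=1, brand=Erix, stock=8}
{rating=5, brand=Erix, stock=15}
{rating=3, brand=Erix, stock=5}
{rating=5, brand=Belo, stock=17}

Positive, Negative, Positive, Negative

The simplest hypothesis consistent with all the labels is: brand is Erix AND rating ≤ 4.
{rating=1, brand=Erix, stock=8} → brand is Erix, rating = 1 → Positive.
{rating=5, brand=Erix, stock=15} → brand is Erix, rating = 5 → Negative.
{rating=3, brand=Erix, stock=5} → brand is Erix, rating = 3 → Positive.
{rating=5, brand=Belo, stock=17} → brand is Belo, rating = 5 → Negative.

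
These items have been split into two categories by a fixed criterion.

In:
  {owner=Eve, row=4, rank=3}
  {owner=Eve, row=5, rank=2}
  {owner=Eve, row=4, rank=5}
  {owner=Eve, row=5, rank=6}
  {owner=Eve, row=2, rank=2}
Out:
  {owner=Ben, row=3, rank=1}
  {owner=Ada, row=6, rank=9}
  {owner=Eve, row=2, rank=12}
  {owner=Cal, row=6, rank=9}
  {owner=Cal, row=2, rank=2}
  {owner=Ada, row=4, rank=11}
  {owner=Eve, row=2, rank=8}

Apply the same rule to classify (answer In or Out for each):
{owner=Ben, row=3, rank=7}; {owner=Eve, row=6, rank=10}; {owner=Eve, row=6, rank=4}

Out, Out, In

The classifier is using: owner is Eve AND rank ≤ 6.
Out: {owner=Ben, row=3, rank=7}, since owner is Ben, rank = 7. Out: {owner=Eve, row=6, rank=10}, since owner is Eve, rank = 10. In: {owner=Eve, row=6, rank=4}, since owner is Eve, rank = 4.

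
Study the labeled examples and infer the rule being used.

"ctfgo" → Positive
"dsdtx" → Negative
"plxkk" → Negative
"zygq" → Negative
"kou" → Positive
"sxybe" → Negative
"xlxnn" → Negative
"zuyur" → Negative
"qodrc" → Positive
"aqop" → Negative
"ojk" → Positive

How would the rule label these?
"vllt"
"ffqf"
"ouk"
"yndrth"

Negative, Negative, Positive, Negative

All 'Positive' examples share one property — odd length AND contains 'o' — and every 'Negative' example lacks it.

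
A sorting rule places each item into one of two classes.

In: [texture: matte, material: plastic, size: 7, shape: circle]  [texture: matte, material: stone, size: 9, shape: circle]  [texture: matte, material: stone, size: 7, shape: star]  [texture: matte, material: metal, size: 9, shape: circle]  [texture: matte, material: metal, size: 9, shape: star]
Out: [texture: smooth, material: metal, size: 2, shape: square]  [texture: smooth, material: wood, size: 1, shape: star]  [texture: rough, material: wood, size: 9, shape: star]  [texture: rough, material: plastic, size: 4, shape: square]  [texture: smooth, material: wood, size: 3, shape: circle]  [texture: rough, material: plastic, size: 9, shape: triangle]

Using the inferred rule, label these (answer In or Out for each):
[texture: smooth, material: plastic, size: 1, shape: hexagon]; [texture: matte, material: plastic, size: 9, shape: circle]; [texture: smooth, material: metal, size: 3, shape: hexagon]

Out, In, Out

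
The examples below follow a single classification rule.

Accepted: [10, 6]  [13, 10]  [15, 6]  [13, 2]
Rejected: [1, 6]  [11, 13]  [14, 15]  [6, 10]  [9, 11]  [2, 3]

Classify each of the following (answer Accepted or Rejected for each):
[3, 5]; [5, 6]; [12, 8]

Rejected, Rejected, Accepted

Rule: first > second. This holds for each 'Accepted' example and fails for each 'Rejected' one.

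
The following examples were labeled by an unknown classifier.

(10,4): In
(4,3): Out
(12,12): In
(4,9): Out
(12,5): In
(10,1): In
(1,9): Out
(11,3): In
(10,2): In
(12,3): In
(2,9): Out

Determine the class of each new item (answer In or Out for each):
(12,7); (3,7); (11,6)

In, Out, In

The distinguishing property — first ≥ 5 — holds for all the 'In' cases and none of the 'Out' cases.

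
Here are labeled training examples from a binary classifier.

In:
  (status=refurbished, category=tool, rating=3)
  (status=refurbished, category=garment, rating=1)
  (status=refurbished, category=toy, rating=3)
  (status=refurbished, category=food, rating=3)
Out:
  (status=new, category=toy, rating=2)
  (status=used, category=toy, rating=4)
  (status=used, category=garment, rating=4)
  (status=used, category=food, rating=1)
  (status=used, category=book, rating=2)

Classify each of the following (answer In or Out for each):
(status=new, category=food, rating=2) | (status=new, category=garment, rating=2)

Out, Out

The rule appears to be: status is refurbished.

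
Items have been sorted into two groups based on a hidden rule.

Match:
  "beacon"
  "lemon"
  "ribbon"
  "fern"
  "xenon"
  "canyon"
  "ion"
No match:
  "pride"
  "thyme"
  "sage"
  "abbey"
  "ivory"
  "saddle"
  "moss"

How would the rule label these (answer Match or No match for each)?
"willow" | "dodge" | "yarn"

No match, No match, Match

The pattern is that an item is 'Match' exactly when: contains 'n'.
"willow" — no 'n', hence No match. "dodge" — no 'n', hence No match. "yarn" — has 'n', hence Match.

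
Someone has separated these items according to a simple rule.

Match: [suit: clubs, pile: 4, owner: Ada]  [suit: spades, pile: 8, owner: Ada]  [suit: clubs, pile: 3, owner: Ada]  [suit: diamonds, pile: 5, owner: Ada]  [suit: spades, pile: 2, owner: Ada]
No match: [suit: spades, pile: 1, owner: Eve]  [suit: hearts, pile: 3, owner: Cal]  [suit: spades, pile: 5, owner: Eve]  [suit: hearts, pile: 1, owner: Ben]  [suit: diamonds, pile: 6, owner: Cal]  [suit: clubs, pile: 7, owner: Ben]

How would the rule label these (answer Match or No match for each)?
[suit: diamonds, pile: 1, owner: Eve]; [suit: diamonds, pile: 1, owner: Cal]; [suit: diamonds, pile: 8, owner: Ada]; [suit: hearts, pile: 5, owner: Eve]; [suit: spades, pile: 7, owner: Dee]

The classifier is using: owner is Ada.

No match, No match, Match, No match, No match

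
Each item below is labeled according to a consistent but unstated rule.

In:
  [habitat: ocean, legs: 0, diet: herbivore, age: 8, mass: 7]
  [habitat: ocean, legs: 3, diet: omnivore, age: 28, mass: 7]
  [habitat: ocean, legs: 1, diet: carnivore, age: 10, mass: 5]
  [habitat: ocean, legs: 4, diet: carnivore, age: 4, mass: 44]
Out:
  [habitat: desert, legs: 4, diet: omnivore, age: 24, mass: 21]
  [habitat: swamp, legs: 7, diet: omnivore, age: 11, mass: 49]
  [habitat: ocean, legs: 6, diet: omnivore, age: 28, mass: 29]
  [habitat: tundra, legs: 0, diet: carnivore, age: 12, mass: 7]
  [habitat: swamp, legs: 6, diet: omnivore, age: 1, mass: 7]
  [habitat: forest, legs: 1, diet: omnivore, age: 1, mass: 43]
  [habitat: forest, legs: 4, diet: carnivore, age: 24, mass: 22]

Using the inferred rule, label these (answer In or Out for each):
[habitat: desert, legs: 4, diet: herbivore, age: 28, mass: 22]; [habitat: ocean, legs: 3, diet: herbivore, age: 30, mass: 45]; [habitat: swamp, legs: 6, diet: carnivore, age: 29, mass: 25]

The simplest hypothesis consistent with all the labels is: habitat is ocean AND legs ≤ 4.
[habitat: desert, legs: 4, diet: herbivore, age: 28, mass: 22] — habitat is desert, legs = 4, hence Out.
[habitat: ocean, legs: 3, diet: herbivore, age: 30, mass: 45] — habitat is ocean, legs = 3, hence In.
[habitat: swamp, legs: 6, diet: carnivore, age: 29, mass: 25] — habitat is swamp, legs = 6, hence Out.

Out, In, Out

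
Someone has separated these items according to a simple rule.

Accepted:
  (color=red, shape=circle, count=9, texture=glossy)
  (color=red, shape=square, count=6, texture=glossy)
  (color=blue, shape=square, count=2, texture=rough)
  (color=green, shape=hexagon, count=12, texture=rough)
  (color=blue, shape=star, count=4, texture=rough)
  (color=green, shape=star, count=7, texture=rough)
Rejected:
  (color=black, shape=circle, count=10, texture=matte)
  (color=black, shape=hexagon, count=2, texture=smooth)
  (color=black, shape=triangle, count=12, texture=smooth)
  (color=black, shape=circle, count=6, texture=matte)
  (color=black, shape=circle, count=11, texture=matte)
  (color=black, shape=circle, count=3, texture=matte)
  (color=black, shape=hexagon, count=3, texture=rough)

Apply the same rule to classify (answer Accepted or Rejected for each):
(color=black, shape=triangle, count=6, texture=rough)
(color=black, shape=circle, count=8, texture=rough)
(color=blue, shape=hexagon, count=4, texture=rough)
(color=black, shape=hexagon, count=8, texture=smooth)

Rejected, Rejected, Accepted, Rejected

Every 'Accepted' example satisfies: color is not black. None of the 'Rejected' examples do.
(color=black, shape=triangle, count=6, texture=rough): Rejected (color is black). (color=black, shape=circle, count=8, texture=rough): Rejected (color is black). (color=blue, shape=hexagon, count=4, texture=rough): Accepted (color is blue). (color=black, shape=hexagon, count=8, texture=smooth): Rejected (color is black).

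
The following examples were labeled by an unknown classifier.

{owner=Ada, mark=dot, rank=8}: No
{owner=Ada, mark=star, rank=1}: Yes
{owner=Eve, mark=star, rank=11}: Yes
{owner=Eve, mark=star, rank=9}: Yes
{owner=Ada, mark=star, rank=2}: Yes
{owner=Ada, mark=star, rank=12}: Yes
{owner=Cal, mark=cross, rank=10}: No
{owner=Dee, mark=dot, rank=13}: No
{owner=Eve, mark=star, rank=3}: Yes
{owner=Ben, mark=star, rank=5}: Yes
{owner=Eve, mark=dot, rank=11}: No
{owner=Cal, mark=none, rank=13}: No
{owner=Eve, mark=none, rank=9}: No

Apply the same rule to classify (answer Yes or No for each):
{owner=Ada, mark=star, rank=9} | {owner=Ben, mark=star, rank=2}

Yes, Yes

The classifier is using: mark is star.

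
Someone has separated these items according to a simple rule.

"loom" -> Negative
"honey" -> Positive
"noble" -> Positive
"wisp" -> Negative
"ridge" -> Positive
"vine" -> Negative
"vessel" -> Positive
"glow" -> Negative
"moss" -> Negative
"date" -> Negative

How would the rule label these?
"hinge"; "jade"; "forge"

All 'Positive' examples share one property — length ≥ 5 — and every 'Negative' example lacks it.
Positive: "hinge", since length 5.
Negative: "jade", since length 4.
Positive: "forge", since length 5.

Positive, Negative, Positive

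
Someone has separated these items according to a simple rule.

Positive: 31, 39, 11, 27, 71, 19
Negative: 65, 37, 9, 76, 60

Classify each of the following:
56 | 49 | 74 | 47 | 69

Negative, Negative, Negative, Positive, Negative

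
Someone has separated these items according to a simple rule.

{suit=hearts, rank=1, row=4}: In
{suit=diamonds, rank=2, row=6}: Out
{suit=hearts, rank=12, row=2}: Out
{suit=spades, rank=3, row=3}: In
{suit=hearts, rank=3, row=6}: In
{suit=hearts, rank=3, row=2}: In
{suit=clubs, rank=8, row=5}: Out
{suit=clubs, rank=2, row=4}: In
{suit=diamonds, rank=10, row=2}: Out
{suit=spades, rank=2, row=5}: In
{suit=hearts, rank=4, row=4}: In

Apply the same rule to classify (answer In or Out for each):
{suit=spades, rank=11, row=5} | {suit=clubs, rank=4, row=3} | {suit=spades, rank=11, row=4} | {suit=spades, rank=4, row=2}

The simplest hypothesis consistent with all the labels is: suit is not diamonds AND rank ≤ 4.
{suit=spades, rank=11, row=5} — suit is spades, rank = 11, hence Out.
{suit=clubs, rank=4, row=3} — suit is clubs, rank = 4, hence In.
{suit=spades, rank=11, row=4} — suit is spades, rank = 11, hence Out.
{suit=spades, rank=4, row=2} — suit is spades, rank = 4, hence In.

Out, In, Out, In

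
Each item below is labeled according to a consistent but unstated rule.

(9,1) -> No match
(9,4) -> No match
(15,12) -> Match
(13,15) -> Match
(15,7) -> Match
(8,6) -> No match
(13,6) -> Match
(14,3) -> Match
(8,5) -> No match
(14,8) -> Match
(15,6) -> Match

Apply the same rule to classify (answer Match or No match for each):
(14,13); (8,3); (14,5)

'Match' ⟺ sum ≥ 17.
(14,13): Match (14+13 = 27). (8,3): No match (8+3 = 11). (14,5): Match (14+5 = 19).

Match, No match, Match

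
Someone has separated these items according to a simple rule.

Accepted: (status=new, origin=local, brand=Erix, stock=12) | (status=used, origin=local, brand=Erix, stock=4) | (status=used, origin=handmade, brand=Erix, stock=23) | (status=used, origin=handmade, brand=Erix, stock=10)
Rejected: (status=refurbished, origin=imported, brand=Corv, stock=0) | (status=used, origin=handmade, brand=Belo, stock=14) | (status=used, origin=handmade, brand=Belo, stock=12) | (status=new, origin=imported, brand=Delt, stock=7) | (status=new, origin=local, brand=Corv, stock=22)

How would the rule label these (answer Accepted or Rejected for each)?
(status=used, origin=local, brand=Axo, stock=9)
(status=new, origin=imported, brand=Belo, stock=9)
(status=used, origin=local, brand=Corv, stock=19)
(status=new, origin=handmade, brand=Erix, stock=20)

Rejected, Rejected, Rejected, Accepted

A rule that fits every label: brand is Erix — true of each 'Accepted' example, false of each 'Rejected' one.
(status=used, origin=local, brand=Axo, stock=9) — brand is Axo, hence Rejected. (status=new, origin=imported, brand=Belo, stock=9) — brand is Belo, hence Rejected. (status=used, origin=local, brand=Corv, stock=19) — brand is Corv, hence Rejected. (status=new, origin=handmade, brand=Erix, stock=20) — brand is Erix, hence Accepted.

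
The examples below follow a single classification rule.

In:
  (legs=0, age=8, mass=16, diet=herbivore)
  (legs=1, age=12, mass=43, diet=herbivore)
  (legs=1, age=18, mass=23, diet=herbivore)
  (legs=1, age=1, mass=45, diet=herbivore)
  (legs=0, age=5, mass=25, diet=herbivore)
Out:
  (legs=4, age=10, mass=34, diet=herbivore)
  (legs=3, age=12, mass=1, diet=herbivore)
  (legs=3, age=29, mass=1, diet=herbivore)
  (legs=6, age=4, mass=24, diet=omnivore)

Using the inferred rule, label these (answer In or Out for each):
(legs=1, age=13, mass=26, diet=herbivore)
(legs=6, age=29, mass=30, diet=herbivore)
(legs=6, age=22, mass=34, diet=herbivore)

In, Out, Out

One predicate separates the groups cleanly: legs ≤ 1.
(legs=1, age=13, mass=26, diet=herbivore): In (legs = 1).
(legs=6, age=29, mass=30, diet=herbivore): Out (legs = 6).
(legs=6, age=22, mass=34, diet=herbivore): Out (legs = 6).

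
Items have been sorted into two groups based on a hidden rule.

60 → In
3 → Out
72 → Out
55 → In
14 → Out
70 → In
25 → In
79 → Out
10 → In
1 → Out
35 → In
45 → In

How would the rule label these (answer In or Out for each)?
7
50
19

Out, In, Out

The simplest hypothesis consistent with all the labels is: multiple of 5.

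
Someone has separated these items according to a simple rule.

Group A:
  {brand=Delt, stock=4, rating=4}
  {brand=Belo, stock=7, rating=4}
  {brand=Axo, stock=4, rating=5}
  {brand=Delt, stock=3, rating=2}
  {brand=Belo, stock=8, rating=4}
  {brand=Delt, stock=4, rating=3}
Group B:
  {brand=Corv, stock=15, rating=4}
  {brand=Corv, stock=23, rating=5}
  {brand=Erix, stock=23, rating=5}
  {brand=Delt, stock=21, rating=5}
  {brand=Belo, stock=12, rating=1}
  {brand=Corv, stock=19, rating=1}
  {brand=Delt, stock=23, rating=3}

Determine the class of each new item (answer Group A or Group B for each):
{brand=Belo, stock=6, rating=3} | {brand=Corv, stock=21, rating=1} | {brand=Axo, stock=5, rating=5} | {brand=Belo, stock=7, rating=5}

A rule that fits every label: stock ≤ 8 — true of each 'Group A' example, false of each 'Group B' one.
{brand=Belo, stock=6, rating=3}: stock = 6 — checks out, so Group A. {brand=Corv, stock=21, rating=1}: stock = 21 — fails this test, so Group B. {brand=Axo, stock=5, rating=5}: stock = 5 — checks out, so Group A. {brand=Belo, stock=7, rating=5}: stock = 7 — checks out, so Group A.

Group A, Group B, Group A, Group A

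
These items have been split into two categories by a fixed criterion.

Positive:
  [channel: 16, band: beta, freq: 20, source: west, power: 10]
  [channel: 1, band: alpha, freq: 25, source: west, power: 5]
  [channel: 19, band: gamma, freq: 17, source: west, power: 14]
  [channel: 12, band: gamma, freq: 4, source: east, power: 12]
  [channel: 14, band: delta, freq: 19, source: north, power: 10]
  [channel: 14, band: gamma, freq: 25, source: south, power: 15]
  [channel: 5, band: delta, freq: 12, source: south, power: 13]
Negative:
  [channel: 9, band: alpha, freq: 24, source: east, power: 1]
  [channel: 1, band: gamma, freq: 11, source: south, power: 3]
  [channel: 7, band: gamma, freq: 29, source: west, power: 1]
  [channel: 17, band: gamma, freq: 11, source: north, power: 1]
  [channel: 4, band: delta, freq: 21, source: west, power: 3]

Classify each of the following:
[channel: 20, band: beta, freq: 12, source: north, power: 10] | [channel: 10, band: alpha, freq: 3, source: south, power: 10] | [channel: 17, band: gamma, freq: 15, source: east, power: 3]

Positive, Positive, Negative

A rule that fits every label: power ≥ 5 — true of each 'Positive' example, false of each 'Negative' one.
[channel: 20, band: beta, freq: 12, source: north, power: 10] — power = 10, hence Positive. [channel: 10, band: alpha, freq: 3, source: south, power: 10] — power = 10, hence Positive. [channel: 17, band: gamma, freq: 15, source: east, power: 3] — power = 3, hence Negative.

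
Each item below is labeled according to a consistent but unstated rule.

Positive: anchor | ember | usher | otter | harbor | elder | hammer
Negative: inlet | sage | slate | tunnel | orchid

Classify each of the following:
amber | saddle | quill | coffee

Positive, Negative, Negative, Negative

Rule: ends with 'r'. This holds for each 'Positive' example and fails for each 'Negative' one.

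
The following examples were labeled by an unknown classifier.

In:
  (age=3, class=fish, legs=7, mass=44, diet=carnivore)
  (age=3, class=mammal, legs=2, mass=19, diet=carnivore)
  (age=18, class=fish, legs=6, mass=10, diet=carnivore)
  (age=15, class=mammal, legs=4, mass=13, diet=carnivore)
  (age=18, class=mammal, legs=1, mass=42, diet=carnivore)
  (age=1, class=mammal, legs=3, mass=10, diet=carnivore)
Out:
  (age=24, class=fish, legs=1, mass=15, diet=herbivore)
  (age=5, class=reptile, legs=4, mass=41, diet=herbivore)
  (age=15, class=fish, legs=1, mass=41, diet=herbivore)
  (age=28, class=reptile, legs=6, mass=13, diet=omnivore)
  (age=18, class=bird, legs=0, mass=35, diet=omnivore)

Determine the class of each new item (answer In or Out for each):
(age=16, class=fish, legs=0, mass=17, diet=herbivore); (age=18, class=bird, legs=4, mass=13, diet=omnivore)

Out, Out

Every 'In' example satisfies: diet is carnivore. None of the 'Out' examples do.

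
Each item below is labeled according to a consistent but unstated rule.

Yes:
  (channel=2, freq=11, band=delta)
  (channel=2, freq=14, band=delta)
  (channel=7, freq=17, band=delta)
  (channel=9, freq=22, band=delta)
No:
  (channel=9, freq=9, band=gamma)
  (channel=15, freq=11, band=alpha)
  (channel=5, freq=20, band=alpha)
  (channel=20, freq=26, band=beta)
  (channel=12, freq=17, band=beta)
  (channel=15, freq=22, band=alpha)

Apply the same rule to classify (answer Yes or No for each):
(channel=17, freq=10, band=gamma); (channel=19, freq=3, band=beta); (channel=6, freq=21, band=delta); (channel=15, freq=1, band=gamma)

No, No, Yes, No

One predicate separates the groups cleanly: band is delta.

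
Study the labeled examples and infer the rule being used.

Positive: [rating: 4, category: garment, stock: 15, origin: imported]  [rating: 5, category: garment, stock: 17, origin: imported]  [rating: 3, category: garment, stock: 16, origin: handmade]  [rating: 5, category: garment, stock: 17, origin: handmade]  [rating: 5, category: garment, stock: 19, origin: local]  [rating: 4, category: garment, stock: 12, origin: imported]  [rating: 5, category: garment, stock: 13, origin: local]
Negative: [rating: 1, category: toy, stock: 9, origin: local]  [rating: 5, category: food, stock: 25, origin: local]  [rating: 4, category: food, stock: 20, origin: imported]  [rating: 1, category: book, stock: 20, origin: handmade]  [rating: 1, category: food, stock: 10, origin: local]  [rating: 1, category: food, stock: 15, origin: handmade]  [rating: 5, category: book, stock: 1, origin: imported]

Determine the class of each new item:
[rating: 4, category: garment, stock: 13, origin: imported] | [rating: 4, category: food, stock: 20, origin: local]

Rule: category is garment. This holds for each 'Positive' example and fails for each 'Negative' one.
[rating: 4, category: garment, stock: 13, origin: imported] — category is garment, hence Positive.
[rating: 4, category: food, stock: 20, origin: local] — category is food, hence Negative.

Positive, Negative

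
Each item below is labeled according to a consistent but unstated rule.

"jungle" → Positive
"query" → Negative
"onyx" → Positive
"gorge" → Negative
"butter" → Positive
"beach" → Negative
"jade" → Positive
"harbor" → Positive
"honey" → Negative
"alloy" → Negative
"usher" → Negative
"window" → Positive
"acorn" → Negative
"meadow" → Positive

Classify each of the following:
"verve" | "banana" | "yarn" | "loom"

Negative, Positive, Positive, Positive

The rule appears to be: even length.
"verve": Negative (length 5). "banana": Positive (length 6). "yarn": Positive (length 4). "loom": Positive (length 4).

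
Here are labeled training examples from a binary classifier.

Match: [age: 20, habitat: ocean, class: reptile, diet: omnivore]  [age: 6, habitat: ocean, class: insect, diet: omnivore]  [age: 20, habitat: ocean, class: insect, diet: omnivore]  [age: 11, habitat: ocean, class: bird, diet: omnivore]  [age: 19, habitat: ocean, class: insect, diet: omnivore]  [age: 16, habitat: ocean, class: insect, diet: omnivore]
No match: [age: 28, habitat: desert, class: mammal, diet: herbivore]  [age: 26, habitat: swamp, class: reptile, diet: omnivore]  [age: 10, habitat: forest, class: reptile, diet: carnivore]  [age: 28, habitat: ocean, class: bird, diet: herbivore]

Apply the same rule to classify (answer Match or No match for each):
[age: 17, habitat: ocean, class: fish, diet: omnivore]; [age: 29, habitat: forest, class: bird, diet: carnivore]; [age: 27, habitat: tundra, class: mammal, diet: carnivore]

The common property of the 'Match' items is: habitat is ocean AND diet is omnivore. No 'No match' item has it.
[age: 17, habitat: ocean, class: fish, diet: omnivore] → habitat is ocean, diet is omnivore → Match. [age: 29, habitat: forest, class: bird, diet: carnivore] → habitat is forest, diet is carnivore → No match. [age: 27, habitat: tundra, class: mammal, diet: carnivore] → habitat is tundra, diet is carnivore → No match.

Match, No match, No match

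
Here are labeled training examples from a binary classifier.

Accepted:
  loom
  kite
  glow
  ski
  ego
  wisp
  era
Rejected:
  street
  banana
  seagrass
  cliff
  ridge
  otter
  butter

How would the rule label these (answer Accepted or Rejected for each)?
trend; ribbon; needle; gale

Rejected, Rejected, Rejected, Accepted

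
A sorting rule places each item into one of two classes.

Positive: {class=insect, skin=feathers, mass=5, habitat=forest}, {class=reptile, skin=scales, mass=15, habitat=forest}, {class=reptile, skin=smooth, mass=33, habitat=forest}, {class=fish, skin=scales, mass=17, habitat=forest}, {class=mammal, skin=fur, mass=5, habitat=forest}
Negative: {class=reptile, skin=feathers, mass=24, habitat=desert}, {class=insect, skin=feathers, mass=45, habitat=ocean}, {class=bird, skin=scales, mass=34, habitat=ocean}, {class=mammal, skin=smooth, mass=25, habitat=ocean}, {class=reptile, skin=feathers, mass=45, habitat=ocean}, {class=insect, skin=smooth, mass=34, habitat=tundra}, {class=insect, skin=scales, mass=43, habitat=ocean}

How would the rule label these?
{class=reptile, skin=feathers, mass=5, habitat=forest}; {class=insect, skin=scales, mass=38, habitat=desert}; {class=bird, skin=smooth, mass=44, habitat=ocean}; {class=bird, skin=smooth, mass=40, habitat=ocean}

Positive, Negative, Negative, Negative

Every 'Positive' example satisfies: habitat is forest. None of the 'Negative' examples do.
Positive: {class=reptile, skin=feathers, mass=5, habitat=forest}, since habitat is forest.
Negative: {class=insect, skin=scales, mass=38, habitat=desert}, since habitat is desert.
Negative: {class=bird, skin=smooth, mass=44, habitat=ocean}, since habitat is ocean.
Negative: {class=bird, skin=smooth, mass=40, habitat=ocean}, since habitat is ocean.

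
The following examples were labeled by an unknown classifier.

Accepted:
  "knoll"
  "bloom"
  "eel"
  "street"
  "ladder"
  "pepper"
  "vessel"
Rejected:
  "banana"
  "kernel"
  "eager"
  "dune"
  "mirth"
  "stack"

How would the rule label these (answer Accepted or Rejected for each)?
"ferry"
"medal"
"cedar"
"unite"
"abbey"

Accepted, Rejected, Rejected, Rejected, Accepted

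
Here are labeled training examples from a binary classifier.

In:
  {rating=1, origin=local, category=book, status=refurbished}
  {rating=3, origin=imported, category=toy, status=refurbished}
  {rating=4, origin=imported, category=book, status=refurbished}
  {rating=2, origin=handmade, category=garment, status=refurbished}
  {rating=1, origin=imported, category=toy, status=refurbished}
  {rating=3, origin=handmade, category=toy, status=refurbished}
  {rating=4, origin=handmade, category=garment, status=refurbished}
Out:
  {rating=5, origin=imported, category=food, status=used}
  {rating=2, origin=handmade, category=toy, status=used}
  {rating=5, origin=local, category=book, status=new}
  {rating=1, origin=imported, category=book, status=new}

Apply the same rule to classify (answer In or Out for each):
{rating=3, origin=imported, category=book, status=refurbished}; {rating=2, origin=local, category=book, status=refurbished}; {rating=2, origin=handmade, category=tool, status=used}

In, In, Out

One predicate separates the groups cleanly: status is refurbished.
{rating=3, origin=imported, category=book, status=refurbished}: In (status is refurbished).
{rating=2, origin=local, category=book, status=refurbished}: In (status is refurbished).
{rating=2, origin=handmade, category=tool, status=used}: Out (status is used).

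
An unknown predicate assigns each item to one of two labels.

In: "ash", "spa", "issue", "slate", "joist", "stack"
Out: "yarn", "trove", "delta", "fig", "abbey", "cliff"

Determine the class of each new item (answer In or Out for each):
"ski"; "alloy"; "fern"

One predicate separates the groups cleanly: contains 's'.
"ski": In (has 's').
"alloy": Out (no 's').
"fern": Out (no 's').

In, Out, Out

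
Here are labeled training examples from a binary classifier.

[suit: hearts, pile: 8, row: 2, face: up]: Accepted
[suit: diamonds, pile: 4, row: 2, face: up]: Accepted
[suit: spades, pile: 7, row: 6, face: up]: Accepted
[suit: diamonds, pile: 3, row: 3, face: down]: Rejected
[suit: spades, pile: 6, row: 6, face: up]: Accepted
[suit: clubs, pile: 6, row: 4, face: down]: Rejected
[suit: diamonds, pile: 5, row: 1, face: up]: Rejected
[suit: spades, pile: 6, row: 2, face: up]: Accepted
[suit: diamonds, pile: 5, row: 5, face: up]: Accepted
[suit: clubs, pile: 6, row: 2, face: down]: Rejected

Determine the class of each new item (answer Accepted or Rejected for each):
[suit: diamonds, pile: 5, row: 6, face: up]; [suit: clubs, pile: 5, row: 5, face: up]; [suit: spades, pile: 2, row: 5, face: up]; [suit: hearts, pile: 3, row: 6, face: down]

Accepted, Accepted, Accepted, Rejected

The distinguishing property — face is up AND row ≥ 2 — holds for all the 'Accepted' cases and none of the 'Rejected' cases.
[suit: diamonds, pile: 5, row: 6, face: up]: face is up, row = 6, matches → Accepted. [suit: clubs, pile: 5, row: 5, face: up]: face is up, row = 5, matches → Accepted. [suit: spades, pile: 2, row: 5, face: up]: face is up, row = 5, matches → Accepted. [suit: hearts, pile: 3, row: 6, face: down]: face is down, row = 6, does not satisfy this → Rejected.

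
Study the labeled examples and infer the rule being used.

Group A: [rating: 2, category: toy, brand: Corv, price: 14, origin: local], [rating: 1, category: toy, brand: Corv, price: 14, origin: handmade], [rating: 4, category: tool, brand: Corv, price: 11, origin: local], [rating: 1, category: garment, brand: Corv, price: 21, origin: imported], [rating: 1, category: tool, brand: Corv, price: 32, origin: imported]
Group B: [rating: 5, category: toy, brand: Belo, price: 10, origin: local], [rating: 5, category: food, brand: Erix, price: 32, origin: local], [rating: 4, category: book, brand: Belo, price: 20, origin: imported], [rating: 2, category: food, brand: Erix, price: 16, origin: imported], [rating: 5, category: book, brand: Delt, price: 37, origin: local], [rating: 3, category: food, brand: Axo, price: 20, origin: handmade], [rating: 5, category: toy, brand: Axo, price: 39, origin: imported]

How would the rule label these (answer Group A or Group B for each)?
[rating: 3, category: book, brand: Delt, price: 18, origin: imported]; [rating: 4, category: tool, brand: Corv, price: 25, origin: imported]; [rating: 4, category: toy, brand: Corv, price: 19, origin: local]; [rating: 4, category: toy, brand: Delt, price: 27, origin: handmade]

Group B, Group A, Group A, Group B

Looking at the examples, the only property every 'Group A' case has and every 'Group B' case lacks is: brand is Corv.
[rating: 3, category: book, brand: Delt, price: 18, origin: imported] → brand is Delt → Group B.
[rating: 4, category: tool, brand: Corv, price: 25, origin: imported] → brand is Corv → Group A.
[rating: 4, category: toy, brand: Corv, price: 19, origin: local] → brand is Corv → Group A.
[rating: 4, category: toy, brand: Delt, price: 27, origin: handmade] → brand is Delt → Group B.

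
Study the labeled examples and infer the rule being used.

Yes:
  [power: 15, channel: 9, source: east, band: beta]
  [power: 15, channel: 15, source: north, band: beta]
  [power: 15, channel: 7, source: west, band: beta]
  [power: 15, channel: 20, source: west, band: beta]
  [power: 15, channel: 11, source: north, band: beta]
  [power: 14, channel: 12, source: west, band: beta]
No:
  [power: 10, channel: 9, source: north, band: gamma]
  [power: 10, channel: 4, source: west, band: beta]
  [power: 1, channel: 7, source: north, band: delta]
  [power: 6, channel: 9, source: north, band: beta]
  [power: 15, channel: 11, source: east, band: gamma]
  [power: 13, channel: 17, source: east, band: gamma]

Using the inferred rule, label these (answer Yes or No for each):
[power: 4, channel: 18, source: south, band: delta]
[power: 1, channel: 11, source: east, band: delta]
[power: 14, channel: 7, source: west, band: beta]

No, No, Yes

'Yes' ⟺ band is beta AND power ≥ 13.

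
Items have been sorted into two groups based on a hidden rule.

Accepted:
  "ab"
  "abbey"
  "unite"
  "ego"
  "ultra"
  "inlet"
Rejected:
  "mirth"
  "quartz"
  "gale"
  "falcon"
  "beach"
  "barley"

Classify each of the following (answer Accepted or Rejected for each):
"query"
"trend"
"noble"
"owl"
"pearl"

Checking candidate rules against both groups, what survives is: starts with a vowel.
"query": starts with 'q' — lacks this property, so Rejected. "trend": starts with 't' — lacks this property, so Rejected. "noble": starts with 'n' — lacks this property, so Rejected. "owl": starts with 'o' — has this property, so Accepted. "pearl": starts with 'p' — lacks this property, so Rejected.

Rejected, Rejected, Rejected, Accepted, Rejected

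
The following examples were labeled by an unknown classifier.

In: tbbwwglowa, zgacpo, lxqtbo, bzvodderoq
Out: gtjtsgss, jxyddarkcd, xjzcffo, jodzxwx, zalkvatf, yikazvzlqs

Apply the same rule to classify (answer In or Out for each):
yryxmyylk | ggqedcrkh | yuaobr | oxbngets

Out, Out, In, In

The simplest hypothesis consistent with all the labels is: even length AND contains 'o'.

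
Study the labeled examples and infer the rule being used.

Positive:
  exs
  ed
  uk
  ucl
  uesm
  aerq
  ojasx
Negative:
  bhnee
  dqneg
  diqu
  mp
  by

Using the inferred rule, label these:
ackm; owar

Positive, Positive

The common property of the 'Positive' items is: starts with a vowel. No 'Negative' item has it.
ackm: starts with 'a', checks out → Positive. owar: starts with 'o', checks out → Positive.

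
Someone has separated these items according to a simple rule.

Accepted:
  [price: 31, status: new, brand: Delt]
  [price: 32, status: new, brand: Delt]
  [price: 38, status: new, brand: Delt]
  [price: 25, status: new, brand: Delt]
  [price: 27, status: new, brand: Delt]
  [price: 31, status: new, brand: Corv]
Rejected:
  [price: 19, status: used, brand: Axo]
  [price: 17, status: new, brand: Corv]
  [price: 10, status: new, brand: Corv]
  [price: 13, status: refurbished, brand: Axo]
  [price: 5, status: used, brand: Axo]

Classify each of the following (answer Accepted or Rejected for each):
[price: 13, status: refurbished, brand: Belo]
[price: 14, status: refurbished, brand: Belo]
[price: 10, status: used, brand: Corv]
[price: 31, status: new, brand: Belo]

The distinguishing property — price ≥ 25 — holds for all the 'Accepted' cases and none of the 'Rejected' cases.

Rejected, Rejected, Rejected, Accepted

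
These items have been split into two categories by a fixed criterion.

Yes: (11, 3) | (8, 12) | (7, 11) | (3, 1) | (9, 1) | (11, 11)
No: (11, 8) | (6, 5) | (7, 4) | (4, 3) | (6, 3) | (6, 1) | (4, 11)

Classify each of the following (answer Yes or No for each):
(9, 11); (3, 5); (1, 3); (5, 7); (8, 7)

Yes, Yes, Yes, Yes, No

The classifier is using: sum is even.
(9, 11) → 9+11 = 20 → Yes.
(3, 5) → 3+5 = 8 → Yes.
(1, 3) → 1+3 = 4 → Yes.
(5, 7) → 5+7 = 12 → Yes.
(8, 7) → 8+7 = 15 → No.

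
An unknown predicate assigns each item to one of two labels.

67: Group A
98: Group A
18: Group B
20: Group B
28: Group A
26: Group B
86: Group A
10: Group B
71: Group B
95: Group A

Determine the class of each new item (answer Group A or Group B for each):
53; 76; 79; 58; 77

Group B, Group A, Group A, Group A, Group A

The pattern is that an item is 'Group A' exactly when: digit sum ≥ 10.
53 → digit sum 5+3 = 8 → Group B.
76 → digit sum 7+6 = 13 → Group A.
79 → digit sum 7+9 = 16 → Group A.
58 → digit sum 5+8 = 13 → Group A.
77 → digit sum 7+7 = 14 → Group A.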